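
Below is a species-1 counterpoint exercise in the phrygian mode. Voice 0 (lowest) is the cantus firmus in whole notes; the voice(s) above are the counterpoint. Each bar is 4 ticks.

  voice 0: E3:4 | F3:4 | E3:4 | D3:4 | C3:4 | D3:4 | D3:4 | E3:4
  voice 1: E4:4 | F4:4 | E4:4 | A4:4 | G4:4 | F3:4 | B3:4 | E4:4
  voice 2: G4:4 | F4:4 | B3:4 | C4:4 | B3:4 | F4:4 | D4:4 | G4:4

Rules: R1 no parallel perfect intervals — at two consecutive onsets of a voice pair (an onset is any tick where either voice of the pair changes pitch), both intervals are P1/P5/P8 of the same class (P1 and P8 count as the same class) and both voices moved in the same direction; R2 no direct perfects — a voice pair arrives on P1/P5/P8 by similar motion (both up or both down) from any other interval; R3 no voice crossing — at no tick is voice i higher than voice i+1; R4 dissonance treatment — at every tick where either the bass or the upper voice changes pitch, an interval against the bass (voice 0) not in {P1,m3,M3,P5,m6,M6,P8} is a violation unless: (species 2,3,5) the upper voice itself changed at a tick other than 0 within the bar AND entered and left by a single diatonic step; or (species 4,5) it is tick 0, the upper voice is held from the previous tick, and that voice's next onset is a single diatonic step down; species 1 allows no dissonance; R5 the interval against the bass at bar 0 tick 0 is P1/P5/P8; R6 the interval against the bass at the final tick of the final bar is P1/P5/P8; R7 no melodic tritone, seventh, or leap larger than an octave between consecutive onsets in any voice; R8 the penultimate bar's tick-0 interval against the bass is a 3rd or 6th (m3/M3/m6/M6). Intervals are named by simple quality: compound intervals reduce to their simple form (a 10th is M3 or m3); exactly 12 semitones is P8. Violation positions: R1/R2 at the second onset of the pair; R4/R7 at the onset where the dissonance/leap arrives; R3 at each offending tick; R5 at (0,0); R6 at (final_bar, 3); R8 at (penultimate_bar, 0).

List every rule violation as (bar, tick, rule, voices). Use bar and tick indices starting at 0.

bar 0: v0=E3 v1=E4 v2=G4 downbeat m3
bar 1: v0=F3 v1=F4 v2=F4 downbeat P8
bar 2: v0=E3 v1=E4 v2=B3 downbeat P5
bar 3: v0=D3 v1=A4 v2=C4 downbeat m7
bar 4: v0=C3 v1=G4 v2=B3 downbeat M7
bar 5: v0=D3 v1=F3 v2=F4 downbeat m3
bar 6: v0=D3 v1=B3 v2=D4 downbeat P8
bar 7: v0=E3 v1=E4 v2=G4 downbeat m3
  -> R5 @ bar 0 tick 0 v(0, 2): opens on m3
  -> R1 @ bar 1 tick 0 v(0, 1): E3/E4 P8 -> F3/F4 P8 similar
  -> R1 @ bar 2 tick 0 v(0, 1): F3/F4 P8 -> E3/E4 P8 similar
  -> R2 @ bar 2 tick 0 v(0, 2): F3/F4 P8 -> E3/B3 P5 similar
  -> R3 @ bar 2 tick 0 v(1, 2): E4 above B3
  -> R7 @ bar 2 tick 0 v(2,): F4->B3 leap 6st
  -> R3 @ bar 2 tick 1 v(1, 2): E4 above B3
  -> R3 @ bar 2 tick 2 v(1, 2): E4 above B3
  -> R3 @ bar 2 tick 3 v(1, 2): E4 above B3
  -> R3 @ bar 3 tick 0 v(1, 2): A4 above C4
  -> R4 @ bar 3 tick 0 v(0, 2): D3/C4 m7 untreated
  -> R3 @ bar 3 tick 1 v(1, 2): A4 above C4
  -> R3 @ bar 3 tick 2 v(1, 2): A4 above C4
  -> R3 @ bar 3 tick 3 v(1, 2): A4 above C4
  -> R1 @ bar 4 tick 0 v(0, 1): D3/A4 P5 -> C3/G4 P5 similar
  -> R3 @ bar 4 tick 0 v(1, 2): G4 above B3
  -> R4 @ bar 4 tick 0 v(0, 2): C3/B3 M7 untreated
  -> R3 @ bar 4 tick 1 v(1, 2): G4 above B3
  -> R3 @ bar 4 tick 2 v(1, 2): G4 above B3
  -> R3 @ bar 4 tick 3 v(1, 2): G4 above B3
  -> R7 @ bar 5 tick 0 v(1,): G4->F3 leap 14st
  -> R7 @ bar 5 tick 0 v(2,): B3->F4 leap 6st
  -> R7 @ bar 6 tick 0 v(1,): F3->B3 leap 6st
  -> R8 @ bar 6 tick 0 v(0, 2): penult P8 not 3rd/6th
  -> R2 @ bar 7 tick 0 v(0, 1): D3/B3 M6 -> E3/E4 P8 similar
  -> R6 @ bar 7 tick 3 v(0, 2): closes on m3

(0, 0, R5, (0, 2))
(1, 0, R1, (0, 1))
(2, 0, R1, (0, 1))
(2, 0, R2, (0, 2))
(2, 0, R3, (1, 2))
(2, 0, R7, (2,))
(2, 1, R3, (1, 2))
(2, 2, R3, (1, 2))
(2, 3, R3, (1, 2))
(3, 0, R3, (1, 2))
(3, 0, R4, (0, 2))
(3, 1, R3, (1, 2))
(3, 2, R3, (1, 2))
(3, 3, R3, (1, 2))
(4, 0, R1, (0, 1))
(4, 0, R3, (1, 2))
(4, 0, R4, (0, 2))
(4, 1, R3, (1, 2))
(4, 2, R3, (1, 2))
(4, 3, R3, (1, 2))
(5, 0, R7, (1,))
(5, 0, R7, (2,))
(6, 0, R7, (1,))
(6, 0, R8, (0, 2))
(7, 0, R2, (0, 1))
(7, 3, R6, (0, 2))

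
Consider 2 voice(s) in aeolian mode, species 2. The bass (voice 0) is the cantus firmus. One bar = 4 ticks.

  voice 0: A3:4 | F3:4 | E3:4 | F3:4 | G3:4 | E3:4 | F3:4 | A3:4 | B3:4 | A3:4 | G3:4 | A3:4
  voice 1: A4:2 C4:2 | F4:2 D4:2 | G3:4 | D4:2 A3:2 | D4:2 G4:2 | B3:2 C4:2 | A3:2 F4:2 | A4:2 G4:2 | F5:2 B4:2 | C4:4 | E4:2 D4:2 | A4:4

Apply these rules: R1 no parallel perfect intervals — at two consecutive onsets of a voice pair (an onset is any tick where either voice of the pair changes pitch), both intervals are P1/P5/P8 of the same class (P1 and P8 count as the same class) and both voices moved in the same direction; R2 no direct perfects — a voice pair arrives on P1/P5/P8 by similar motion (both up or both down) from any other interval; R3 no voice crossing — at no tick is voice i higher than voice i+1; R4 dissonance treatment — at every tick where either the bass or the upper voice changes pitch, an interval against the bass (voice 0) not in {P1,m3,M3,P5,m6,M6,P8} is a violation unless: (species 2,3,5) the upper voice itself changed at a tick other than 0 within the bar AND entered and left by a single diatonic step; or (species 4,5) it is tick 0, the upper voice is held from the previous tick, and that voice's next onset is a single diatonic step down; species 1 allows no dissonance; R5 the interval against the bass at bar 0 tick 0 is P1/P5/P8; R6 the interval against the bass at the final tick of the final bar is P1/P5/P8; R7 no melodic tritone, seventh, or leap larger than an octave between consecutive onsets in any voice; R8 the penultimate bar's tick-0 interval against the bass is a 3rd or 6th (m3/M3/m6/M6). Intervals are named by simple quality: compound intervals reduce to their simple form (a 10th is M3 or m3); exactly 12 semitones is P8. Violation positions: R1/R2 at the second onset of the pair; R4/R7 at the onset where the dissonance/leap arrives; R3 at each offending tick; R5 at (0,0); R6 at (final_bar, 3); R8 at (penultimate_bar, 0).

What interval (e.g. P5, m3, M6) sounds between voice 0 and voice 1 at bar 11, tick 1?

voice 0=A3 voice 1=A4 -> P8

P8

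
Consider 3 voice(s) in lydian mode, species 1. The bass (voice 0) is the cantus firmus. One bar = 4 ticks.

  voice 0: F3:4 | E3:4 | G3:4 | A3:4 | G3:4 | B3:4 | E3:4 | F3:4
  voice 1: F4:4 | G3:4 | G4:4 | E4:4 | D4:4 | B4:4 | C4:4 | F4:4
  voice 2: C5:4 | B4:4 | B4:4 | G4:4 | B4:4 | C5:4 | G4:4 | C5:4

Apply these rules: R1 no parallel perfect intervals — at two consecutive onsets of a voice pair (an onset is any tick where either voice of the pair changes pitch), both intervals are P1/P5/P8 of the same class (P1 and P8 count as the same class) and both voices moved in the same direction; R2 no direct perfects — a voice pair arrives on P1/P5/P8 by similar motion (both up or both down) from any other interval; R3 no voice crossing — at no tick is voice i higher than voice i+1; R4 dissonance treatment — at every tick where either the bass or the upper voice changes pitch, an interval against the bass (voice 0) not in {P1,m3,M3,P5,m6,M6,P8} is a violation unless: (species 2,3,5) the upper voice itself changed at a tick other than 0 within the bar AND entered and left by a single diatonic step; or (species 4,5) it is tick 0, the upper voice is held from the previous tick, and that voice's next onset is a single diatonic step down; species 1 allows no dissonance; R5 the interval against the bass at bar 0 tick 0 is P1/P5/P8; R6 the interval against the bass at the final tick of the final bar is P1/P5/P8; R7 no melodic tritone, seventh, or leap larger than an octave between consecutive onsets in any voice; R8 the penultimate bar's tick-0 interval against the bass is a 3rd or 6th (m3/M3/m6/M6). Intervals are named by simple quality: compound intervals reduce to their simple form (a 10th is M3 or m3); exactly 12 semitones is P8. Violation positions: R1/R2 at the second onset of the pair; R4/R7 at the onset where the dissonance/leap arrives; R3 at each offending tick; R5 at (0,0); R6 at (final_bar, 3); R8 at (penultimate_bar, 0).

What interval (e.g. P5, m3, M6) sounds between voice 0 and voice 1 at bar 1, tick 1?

m3

voice 0=E3 voice 1=G3 -> m3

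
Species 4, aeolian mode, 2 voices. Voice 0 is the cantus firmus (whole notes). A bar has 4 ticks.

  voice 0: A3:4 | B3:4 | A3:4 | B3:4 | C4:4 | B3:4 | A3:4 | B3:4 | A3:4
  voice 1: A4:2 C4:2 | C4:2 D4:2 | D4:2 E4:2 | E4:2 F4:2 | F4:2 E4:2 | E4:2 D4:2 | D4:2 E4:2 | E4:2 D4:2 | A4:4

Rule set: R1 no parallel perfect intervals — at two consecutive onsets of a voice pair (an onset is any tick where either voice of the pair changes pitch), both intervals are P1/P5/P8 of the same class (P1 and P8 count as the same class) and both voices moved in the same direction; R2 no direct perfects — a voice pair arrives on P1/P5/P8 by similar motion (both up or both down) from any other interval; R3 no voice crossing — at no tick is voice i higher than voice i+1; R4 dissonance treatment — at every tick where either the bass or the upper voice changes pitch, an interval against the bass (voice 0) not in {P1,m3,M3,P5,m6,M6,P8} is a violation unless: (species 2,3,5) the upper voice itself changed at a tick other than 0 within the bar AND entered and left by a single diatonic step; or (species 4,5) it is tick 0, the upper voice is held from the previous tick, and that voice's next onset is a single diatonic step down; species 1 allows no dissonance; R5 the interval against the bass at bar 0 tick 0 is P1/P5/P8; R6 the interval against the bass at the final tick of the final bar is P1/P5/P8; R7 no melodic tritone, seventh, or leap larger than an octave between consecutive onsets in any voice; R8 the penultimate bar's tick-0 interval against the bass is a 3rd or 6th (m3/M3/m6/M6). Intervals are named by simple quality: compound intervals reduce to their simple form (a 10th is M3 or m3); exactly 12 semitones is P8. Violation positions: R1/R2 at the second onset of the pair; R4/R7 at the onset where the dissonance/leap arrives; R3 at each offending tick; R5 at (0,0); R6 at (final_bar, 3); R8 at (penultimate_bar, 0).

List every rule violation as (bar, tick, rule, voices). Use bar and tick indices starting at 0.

bar 0: v0=A3 v1=A4 downbeat P8
bar 1: v0=B3 v1=C4 downbeat m2
bar 2: v0=A3 v1=D4 downbeat P4
bar 3: v0=B3 v1=E4 downbeat P4
bar 4: v0=C4 v1=F4 downbeat P4
bar 5: v0=B3 v1=E4 downbeat P4
bar 6: v0=A3 v1=D4 downbeat P4
bar 7: v0=B3 v1=E4 downbeat P4
bar 8: v0=A3 v1=A4 downbeat P8
  -> R4 @ bar 1 tick 0 v(0, 1): B3/C4 m2 untreated
  -> R4 @ bar 2 tick 0 v(0, 1): A3/D4 P4 untreated
  -> R4 @ bar 3 tick 0 v(0, 1): B3/E4 P4 untreated
  -> R4 @ bar 3 tick 2 v(0, 1): B3/F4 TT untreated
  -> R4 @ bar 6 tick 0 v(0, 1): A3/D4 P4 untreated
  -> R8 @ bar 7 tick 0 v(0, 1): penult P4 not 3rd/6th

(1, 0, R4, (0, 1))
(2, 0, R4, (0, 1))
(3, 0, R4, (0, 1))
(3, 2, R4, (0, 1))
(6, 0, R4, (0, 1))
(7, 0, R8, (0, 1))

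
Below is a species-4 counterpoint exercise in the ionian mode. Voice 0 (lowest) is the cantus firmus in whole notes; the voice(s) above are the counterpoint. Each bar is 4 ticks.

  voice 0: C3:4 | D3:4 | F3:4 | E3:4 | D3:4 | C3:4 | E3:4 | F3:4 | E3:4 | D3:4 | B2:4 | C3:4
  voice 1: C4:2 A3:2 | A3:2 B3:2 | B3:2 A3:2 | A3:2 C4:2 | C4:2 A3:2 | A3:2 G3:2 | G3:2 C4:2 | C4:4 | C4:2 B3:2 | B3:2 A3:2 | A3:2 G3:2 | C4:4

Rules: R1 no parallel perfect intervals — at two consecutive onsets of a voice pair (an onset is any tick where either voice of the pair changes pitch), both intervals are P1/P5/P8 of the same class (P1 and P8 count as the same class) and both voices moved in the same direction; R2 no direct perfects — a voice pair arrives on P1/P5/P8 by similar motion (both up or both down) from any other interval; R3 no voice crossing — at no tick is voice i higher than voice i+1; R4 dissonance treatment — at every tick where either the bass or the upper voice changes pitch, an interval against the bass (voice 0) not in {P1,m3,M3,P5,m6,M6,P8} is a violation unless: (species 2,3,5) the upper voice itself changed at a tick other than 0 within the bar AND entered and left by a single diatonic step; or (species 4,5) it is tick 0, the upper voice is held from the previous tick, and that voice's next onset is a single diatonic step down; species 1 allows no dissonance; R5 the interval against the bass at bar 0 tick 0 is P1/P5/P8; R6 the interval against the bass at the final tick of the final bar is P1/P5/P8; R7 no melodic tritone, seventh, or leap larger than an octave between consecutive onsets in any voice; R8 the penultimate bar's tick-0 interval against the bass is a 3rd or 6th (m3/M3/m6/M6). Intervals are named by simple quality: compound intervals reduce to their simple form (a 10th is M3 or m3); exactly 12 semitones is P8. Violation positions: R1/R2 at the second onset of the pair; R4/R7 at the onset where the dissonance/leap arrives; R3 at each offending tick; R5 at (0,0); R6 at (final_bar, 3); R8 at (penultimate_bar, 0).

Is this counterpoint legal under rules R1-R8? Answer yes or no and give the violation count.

No (4 violations)

bar 0: v0=C3 v1=C4 (P8)
bar 1: v0=D3 v1=A3 (P5)
bar 2: v0=F3 v1=B3 (TT)
bar 3: v0=E3 v1=A3 (P4)
bar 4: v0=D3 v1=C4 (m7)
bar 5: v0=C3 v1=A3 (M6)
bar 6: v0=E3 v1=G3 (m3)
bar 7: v0=F3 v1=C4 (P5)
bar 8: v0=E3 v1=C4 (m6)
bar 9: v0=D3 v1=B3 (M6)
bar 10: v0=B2 v1=A3 (m7)
bar 11: v0=C3 v1=C4 (P8)
  R4 @ bar3.0: E3/A3 P4 untreated
  R4 @ bar4.0: D3/C4 m7 untreated
  R8 @ bar10.0: penult m7 not 3rd/6th
  R2 @ bar11.0: B2/G3 m6 -> C3/C4 P8 similar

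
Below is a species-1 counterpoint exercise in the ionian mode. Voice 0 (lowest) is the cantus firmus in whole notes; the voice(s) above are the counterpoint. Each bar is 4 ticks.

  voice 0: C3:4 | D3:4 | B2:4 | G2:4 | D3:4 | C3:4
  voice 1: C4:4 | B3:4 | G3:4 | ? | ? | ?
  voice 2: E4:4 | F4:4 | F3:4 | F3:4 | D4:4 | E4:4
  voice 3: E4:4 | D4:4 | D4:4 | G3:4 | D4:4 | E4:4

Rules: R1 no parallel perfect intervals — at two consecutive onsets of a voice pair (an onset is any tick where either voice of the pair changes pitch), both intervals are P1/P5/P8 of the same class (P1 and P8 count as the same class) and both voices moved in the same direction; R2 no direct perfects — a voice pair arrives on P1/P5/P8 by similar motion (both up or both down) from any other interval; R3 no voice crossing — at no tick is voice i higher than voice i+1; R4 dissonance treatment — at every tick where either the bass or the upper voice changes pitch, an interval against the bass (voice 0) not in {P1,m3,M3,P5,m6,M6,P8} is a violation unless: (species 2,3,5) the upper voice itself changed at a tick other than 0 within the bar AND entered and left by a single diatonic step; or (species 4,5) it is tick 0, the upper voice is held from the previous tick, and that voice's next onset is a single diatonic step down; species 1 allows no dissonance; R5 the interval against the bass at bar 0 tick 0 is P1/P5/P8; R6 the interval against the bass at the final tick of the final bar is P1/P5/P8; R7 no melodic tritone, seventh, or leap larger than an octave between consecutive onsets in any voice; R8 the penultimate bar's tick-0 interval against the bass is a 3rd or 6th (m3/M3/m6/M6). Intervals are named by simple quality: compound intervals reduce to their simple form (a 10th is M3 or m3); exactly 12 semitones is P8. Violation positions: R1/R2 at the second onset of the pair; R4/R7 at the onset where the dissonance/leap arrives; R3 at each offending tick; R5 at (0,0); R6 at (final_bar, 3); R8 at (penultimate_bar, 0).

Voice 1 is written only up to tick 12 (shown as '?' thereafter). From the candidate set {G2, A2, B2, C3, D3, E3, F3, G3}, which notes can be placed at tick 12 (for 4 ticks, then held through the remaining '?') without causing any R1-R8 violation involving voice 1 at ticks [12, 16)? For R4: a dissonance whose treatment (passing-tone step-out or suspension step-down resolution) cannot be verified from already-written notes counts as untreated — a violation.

{B2, E3}

G2: violates R2
A2: violates R4,R7
B2: legal
C3: violates R1,R4
D3: violates R2
E3: legal
F3: violates R4
G3: violates R3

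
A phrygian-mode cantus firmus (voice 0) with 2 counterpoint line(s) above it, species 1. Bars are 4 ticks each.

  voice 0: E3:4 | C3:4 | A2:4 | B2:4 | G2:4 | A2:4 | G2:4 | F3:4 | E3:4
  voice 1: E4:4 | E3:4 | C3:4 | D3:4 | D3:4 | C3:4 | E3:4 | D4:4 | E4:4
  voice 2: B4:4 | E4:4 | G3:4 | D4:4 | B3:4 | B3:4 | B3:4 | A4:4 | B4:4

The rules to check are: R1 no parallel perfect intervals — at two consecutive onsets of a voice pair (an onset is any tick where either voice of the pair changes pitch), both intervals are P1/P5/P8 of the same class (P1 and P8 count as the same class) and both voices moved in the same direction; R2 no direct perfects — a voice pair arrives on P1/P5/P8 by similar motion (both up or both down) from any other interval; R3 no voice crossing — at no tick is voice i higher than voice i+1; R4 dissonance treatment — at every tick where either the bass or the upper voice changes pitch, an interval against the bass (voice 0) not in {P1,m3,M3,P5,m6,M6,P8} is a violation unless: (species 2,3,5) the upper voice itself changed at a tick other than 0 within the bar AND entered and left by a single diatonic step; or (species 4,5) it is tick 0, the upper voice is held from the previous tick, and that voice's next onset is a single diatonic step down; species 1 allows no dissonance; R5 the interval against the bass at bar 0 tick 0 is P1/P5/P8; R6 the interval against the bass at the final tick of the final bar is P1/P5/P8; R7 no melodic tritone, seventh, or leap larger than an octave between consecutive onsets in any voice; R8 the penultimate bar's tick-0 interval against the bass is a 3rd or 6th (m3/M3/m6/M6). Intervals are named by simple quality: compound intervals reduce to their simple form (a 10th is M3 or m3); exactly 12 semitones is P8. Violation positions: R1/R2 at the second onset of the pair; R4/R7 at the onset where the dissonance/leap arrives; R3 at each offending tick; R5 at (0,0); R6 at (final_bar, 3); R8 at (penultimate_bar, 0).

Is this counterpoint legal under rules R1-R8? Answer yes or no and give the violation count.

bar 0: v0=E3 v1=E4 v2=B4 (P5)
bar 1: v0=C3 v1=E3 v2=E4 (M3)
bar 2: v0=A2 v1=C3 v2=G3 (m7)
bar 3: v0=B2 v1=D3 v2=D4 (m3)
bar 4: v0=G2 v1=D3 v2=B3 (M3)
bar 5: v0=A2 v1=C3 v2=B3 (M2)
bar 6: v0=G2 v1=E3 v2=B3 (M3)
bar 7: v0=F3 v1=D4 v2=A4 (M3)
bar 8: v0=E3 v1=E4 v2=B4 (P5)
  R2 @ bar1.0: E4/B4 P5 -> E3/E4 P8 similar
  R2 @ bar2.0: E3/E4 P8 -> C3/G3 P5 similar
  R4 @ bar2.0: A2/G3 m7 untreated
  R2 @ bar3.0: C3/G3 P5 -> D3/D4 P8 similar
  R4 @ bar5.0: A2/B3 M2 untreated
  R1 @ bar7.0: E3/B3 P5 -> D4/A4 P5 similar
  R7 @ bar7.0: G2->F3 leap 10st
  R7 @ bar7.0: E3->D4 leap 10st
  R7 @ bar7.0: B3->A4 leap 10st
  R1 @ bar8.0: D4/A4 P5 -> E4/B4 P5 similar

No (10 violations)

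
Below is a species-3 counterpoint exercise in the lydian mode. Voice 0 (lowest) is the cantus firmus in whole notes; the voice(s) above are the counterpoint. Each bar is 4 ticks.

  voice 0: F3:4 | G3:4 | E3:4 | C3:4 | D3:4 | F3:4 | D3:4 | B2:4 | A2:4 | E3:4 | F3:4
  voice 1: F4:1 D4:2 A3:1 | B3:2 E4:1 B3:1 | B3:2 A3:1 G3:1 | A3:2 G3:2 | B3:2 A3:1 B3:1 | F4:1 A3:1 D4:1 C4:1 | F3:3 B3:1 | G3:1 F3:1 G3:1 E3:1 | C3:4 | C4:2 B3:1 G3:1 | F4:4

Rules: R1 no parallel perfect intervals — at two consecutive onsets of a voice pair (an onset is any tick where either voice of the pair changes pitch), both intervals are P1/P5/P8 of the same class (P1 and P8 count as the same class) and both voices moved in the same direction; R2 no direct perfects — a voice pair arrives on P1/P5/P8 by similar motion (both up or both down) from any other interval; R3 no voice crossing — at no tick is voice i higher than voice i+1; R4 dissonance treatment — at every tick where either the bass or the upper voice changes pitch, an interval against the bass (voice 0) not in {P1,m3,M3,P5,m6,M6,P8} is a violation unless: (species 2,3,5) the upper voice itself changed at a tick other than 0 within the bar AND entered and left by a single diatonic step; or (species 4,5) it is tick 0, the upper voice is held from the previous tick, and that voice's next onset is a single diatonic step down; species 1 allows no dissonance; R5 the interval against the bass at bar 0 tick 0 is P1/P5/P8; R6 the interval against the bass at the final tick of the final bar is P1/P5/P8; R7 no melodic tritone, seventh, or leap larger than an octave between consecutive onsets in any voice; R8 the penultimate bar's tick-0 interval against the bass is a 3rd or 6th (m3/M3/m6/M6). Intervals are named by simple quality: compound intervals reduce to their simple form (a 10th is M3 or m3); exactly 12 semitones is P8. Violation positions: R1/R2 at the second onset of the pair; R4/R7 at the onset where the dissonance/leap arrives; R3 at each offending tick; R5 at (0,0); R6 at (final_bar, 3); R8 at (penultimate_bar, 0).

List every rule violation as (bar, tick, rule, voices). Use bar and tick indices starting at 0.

(5, 0, R2, (0, 1))
(5, 0, R7, (1,))
(6, 3, R7, (1,))
(7, 3, R4, (0, 1))
(10, 0, R2, (0, 1))
(10, 0, R7, (1,))

bar 0: v0=F3 v1=F4 downbeat P8
bar 1: v0=G3 v1=B3 downbeat M3
bar 2: v0=E3 v1=B3 downbeat P5
bar 3: v0=C3 v1=A3 downbeat M6
bar 4: v0=D3 v1=B3 downbeat M6
bar 5: v0=F3 v1=F4 downbeat P8
bar 6: v0=D3 v1=F3 downbeat m3
bar 7: v0=B2 v1=G3 downbeat m6
bar 8: v0=A2 v1=C3 downbeat m3
bar 9: v0=E3 v1=C4 downbeat m6
bar 10: v0=F3 v1=F4 downbeat P8
  -> R2 @ bar 5 tick 0 v(0, 1): D3/B3 M6 -> F3/F4 P8 similar
  -> R7 @ bar 5 tick 0 v(1,): B3->F4 leap 6st
  -> R7 @ bar 6 tick 3 v(1,): F3->B3 leap 6st
  -> R4 @ bar 7 tick 3 v(0, 1): B2/E3 P4 untreated
  -> R2 @ bar 10 tick 0 v(0, 1): E3/G3 m3 -> F3/F4 P8 similar
  -> R7 @ bar 10 tick 0 v(1,): G3->F4 leap 10st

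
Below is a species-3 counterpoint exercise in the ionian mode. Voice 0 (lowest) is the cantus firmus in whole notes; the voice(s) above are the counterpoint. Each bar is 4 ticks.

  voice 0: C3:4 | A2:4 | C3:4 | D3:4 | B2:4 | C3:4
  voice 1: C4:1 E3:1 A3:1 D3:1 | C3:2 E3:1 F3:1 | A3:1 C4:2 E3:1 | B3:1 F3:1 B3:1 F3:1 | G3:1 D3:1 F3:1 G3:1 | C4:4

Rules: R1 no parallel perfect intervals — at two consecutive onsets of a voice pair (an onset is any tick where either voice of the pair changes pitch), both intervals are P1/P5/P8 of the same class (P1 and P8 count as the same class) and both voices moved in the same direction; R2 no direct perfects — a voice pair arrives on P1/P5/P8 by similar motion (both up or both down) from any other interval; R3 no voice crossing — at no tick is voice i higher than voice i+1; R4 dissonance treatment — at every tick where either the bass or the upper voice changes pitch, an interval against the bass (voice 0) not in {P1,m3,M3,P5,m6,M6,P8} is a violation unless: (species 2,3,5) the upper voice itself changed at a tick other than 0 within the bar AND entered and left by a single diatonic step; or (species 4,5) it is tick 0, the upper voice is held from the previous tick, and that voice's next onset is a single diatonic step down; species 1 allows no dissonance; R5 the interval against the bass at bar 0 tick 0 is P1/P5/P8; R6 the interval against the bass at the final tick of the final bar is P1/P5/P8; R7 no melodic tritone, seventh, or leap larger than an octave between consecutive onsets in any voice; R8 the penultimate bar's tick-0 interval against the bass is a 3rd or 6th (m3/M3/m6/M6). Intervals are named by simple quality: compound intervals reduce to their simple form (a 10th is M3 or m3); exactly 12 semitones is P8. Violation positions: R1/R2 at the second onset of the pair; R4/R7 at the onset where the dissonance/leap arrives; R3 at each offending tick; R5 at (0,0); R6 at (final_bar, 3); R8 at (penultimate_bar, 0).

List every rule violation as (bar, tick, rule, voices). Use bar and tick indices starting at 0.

(0, 3, R4, (0, 1))
(3, 1, R7, (1,))
(3, 2, R7, (1,))
(3, 3, R7, (1,))
(4, 2, R4, (0, 1))
(5, 0, R2, (0, 1))

bar 0: v0=C3 v1=C4 downbeat P8
bar 1: v0=A2 v1=C3 downbeat m3
bar 2: v0=C3 v1=A3 downbeat M6
bar 3: v0=D3 v1=B3 downbeat M6
bar 4: v0=B2 v1=G3 downbeat m6
bar 5: v0=C3 v1=C4 downbeat P8
  -> R4 @ bar 0 tick 3 v(0, 1): C3/D3 M2 untreated
  -> R7 @ bar 3 tick 1 v(1,): B3->F3 leap 6st
  -> R7 @ bar 3 tick 2 v(1,): F3->B3 leap 6st
  -> R7 @ bar 3 tick 3 v(1,): B3->F3 leap 6st
  -> R4 @ bar 4 tick 2 v(0, 1): B2/F3 TT untreated
  -> R2 @ bar 5 tick 0 v(0, 1): B2/G3 m6 -> C3/C4 P8 similar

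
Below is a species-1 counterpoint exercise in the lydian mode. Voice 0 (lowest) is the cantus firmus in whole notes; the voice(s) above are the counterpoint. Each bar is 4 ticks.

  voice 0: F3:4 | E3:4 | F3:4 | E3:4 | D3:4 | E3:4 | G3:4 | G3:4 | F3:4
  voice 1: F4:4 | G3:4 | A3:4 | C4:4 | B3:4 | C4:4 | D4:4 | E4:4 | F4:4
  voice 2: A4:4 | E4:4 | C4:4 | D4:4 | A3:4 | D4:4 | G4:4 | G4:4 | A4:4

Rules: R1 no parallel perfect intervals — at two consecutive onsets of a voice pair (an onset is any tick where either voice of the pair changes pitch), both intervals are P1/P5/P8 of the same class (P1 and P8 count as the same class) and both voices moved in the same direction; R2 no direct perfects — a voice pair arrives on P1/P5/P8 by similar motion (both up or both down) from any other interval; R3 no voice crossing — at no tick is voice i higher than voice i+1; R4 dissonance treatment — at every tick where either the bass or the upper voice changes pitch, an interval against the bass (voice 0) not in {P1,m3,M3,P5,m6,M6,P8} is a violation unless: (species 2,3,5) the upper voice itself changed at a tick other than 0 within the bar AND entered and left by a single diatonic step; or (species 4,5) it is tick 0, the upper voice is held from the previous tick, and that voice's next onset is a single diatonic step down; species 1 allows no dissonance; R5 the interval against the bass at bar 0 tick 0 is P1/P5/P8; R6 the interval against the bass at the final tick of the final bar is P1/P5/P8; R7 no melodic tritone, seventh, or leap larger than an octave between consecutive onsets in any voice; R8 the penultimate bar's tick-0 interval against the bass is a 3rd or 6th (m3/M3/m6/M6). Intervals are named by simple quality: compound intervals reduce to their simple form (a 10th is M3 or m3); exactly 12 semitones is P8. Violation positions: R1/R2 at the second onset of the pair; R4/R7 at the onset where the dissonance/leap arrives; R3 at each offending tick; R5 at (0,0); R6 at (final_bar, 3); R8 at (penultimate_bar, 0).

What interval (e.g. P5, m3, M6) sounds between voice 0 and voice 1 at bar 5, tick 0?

voice 0=E3 voice 1=C4 -> m6

m6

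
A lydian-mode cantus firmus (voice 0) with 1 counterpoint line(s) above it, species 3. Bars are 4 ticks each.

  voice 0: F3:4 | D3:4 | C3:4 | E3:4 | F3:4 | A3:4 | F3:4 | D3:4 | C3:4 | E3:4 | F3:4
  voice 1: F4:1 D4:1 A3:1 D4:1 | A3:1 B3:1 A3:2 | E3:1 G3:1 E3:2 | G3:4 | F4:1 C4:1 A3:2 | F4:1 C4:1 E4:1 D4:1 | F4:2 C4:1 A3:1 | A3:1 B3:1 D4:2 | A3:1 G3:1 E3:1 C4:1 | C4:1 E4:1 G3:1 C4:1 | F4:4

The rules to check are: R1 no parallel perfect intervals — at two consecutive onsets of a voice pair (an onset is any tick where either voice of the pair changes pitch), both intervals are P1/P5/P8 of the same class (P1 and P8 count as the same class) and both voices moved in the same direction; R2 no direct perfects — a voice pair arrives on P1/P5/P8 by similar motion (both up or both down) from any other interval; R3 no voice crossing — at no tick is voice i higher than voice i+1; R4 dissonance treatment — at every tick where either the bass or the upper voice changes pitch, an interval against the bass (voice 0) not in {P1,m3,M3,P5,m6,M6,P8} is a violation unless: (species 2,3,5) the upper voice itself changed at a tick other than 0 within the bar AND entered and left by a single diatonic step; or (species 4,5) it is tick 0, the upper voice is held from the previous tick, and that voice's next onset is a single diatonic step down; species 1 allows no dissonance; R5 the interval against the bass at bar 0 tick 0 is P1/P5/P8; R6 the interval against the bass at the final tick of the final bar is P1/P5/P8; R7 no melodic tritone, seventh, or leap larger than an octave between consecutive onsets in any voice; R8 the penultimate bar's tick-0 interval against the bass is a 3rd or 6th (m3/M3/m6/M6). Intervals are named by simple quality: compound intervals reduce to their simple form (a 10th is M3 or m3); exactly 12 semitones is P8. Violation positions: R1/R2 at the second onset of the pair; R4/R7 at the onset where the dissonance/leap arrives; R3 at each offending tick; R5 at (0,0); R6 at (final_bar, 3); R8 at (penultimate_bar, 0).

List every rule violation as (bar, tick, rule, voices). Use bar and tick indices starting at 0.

bar 0: v0=F3 v1=F4 downbeat P8
bar 1: v0=D3 v1=A3 downbeat P5
bar 2: v0=C3 v1=E3 downbeat M3
bar 3: v0=E3 v1=G3 downbeat m3
bar 4: v0=F3 v1=F4 downbeat P8
bar 5: v0=A3 v1=F4 downbeat m6
bar 6: v0=F3 v1=F4 downbeat P8
bar 7: v0=D3 v1=A3 downbeat P5
bar 8: v0=C3 v1=A3 downbeat M6
bar 9: v0=E3 v1=C4 downbeat m6
bar 10: v0=F3 v1=F4 downbeat P8
  -> R2 @ bar 1 tick 0 v(0, 1): F3/D4 M6 -> D3/A3 P5 similar
  -> R2 @ bar 4 tick 0 v(0, 1): E3/G3 m3 -> F3/F4 P8 similar
  -> R7 @ bar 4 tick 0 v(1,): G3->F4 leap 10st
  -> R4 @ bar 5 tick 3 v(0, 1): A3/D4 P4 untreated
  -> R2 @ bar 10 tick 0 v(0, 1): E3/C4 m6 -> F3/F4 P8 similar

(1, 0, R2, (0, 1))
(4, 0, R2, (0, 1))
(4, 0, R7, (1,))
(5, 3, R4, (0, 1))
(10, 0, R2, (0, 1))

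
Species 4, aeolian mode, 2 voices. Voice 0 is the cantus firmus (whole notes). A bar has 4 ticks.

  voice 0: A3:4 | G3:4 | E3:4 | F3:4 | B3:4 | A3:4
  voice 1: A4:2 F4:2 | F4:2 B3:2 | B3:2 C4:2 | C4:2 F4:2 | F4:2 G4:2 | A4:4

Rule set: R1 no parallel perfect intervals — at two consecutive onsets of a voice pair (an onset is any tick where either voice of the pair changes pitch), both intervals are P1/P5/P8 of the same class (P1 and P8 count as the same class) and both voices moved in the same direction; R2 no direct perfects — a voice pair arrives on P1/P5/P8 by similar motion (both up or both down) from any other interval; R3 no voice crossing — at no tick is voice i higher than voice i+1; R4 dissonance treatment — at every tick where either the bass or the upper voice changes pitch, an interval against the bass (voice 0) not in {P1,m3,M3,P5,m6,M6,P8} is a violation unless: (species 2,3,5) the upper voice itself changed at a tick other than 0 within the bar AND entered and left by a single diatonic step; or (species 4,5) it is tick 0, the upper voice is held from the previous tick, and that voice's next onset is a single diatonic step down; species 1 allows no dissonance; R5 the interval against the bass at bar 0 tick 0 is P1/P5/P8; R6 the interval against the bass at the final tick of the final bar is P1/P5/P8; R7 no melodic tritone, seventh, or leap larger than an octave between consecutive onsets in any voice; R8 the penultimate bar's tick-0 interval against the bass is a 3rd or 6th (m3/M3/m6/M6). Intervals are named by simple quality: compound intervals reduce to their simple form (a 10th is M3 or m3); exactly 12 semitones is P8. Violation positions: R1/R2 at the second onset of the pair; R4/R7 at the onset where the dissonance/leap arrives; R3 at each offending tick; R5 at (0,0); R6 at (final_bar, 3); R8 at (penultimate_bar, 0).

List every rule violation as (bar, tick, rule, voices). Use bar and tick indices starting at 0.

(1, 0, R4, (0, 1))
(1, 2, R7, (1,))
(4, 0, R4, (0, 1))
(4, 0, R7, (0,))
(4, 0, R8, (0, 1))

bar 0: v0=A3 v1=A4 downbeat P8
bar 1: v0=G3 v1=F4 downbeat m7
bar 2: v0=E3 v1=B3 downbeat P5
bar 3: v0=F3 v1=C4 downbeat P5
bar 4: v0=B3 v1=F4 downbeat TT
bar 5: v0=A3 v1=A4 downbeat P8
  -> R4 @ bar 1 tick 0 v(0, 1): G3/F4 m7 untreated
  -> R7 @ bar 1 tick 2 v(1,): F4->B3 leap 6st
  -> R4 @ bar 4 tick 0 v(0, 1): B3/F4 TT untreated
  -> R7 @ bar 4 tick 0 v(0,): F3->B3 leap 6st
  -> R8 @ bar 4 tick 0 v(0, 1): penult TT not 3rd/6th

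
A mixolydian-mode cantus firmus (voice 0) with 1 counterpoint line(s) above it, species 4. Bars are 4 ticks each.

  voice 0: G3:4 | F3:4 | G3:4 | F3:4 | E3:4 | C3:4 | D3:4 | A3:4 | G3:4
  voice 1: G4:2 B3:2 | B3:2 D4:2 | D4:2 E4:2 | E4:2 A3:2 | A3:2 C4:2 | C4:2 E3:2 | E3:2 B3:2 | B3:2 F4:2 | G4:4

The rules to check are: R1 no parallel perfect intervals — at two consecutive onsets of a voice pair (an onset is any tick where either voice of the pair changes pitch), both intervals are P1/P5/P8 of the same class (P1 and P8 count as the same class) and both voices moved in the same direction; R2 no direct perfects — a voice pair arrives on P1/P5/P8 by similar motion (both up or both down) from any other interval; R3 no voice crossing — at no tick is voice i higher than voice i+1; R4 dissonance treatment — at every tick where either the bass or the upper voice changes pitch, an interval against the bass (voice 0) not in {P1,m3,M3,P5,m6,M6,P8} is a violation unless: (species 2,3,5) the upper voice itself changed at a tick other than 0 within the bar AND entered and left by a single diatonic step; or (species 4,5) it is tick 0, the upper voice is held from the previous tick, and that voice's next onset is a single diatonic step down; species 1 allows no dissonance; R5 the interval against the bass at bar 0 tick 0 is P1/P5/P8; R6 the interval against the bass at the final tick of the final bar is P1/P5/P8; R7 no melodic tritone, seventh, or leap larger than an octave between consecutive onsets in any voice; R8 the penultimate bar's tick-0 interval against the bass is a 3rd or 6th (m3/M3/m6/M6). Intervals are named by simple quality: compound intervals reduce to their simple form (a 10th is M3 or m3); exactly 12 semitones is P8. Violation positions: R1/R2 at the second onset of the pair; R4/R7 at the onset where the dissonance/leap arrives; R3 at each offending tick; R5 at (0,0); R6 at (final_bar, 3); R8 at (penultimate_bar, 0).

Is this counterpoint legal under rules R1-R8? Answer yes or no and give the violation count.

No (7 violations)

bar 0: v0=G3 v1=G4 (P8)
bar 1: v0=F3 v1=B3 (TT)
bar 2: v0=G3 v1=D4 (P5)
bar 3: v0=F3 v1=E4 (M7)
bar 4: v0=E3 v1=A3 (P4)
bar 5: v0=C3 v1=C4 (P8)
bar 6: v0=D3 v1=E3 (M2)
bar 7: v0=A3 v1=B3 (M2)
bar 8: v0=G3 v1=G4 (P8)
  R4 @ bar1.0: F3/B3 TT untreated
  R4 @ bar3.0: F3/E4 M7 untreated
  R4 @ bar4.0: E3/A3 P4 untreated
  R4 @ bar6.0: D3/E3 M2 untreated
  R4 @ bar7.0: A3/B3 M2 untreated
  R8 @ bar7.0: penult M2 not 3rd/6th
  R7 @ bar7.2: B3->F4 leap 6st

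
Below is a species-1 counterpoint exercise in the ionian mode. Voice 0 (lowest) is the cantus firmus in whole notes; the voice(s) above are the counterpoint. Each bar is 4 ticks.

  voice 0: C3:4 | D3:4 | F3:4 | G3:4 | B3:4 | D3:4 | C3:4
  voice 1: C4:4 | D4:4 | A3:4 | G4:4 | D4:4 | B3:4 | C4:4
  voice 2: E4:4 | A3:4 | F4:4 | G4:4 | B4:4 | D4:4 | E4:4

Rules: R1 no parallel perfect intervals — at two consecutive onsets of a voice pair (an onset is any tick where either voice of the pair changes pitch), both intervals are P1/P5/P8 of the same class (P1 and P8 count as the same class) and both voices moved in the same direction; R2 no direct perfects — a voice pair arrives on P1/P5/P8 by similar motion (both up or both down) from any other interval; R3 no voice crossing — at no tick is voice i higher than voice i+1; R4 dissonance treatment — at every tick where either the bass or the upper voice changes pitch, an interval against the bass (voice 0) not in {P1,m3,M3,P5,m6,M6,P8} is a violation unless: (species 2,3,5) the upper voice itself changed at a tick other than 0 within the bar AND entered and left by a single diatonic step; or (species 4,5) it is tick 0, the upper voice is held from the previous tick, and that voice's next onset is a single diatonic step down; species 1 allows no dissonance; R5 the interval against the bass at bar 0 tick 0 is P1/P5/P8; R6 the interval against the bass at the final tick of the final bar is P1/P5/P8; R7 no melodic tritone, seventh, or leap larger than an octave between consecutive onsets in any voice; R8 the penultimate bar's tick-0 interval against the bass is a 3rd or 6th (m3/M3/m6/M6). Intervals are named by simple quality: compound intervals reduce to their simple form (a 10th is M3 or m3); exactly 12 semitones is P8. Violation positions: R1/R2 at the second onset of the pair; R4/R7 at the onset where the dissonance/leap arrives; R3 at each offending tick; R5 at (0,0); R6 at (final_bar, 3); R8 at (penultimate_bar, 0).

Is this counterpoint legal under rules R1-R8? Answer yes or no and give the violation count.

No (15 violations)

bar 0: v0=C3 v1=C4 v2=E4 (M3)
bar 1: v0=D3 v1=D4 v2=A3 (P5)
bar 2: v0=F3 v1=A3 v2=F4 (P8)
bar 3: v0=G3 v1=G4 v2=G4 (P8)
bar 4: v0=B3 v1=D4 v2=B4 (P8)
bar 5: v0=D3 v1=B3 v2=D4 (P8)
bar 6: v0=C3 v1=C4 v2=E4 (M3)
  R5 @ bar0.0: opens on M3
  R1 @ bar1.0: C3/C4 P8 -> D3/D4 P8 similar
  R3 @ bar1.0: D4 above A3
  R3 @ bar1.1: D4 above A3
  R3 @ bar1.2: D4 above A3
  R3 @ bar1.3: D4 above A3
  R2 @ bar2.0: D3/A3 P5 -> F3/F4 P8 similar
  R1 @ bar3.0: F3/F4 P8 -> G3/G4 P8 similar
  R2 @ bar3.0: F3/A3 M3 -> G3/G4 P8 similar
  R2 @ bar3.0: A3/F4 m6 -> G4/G4 P1 similar
  R7 @ bar3.0: A3->G4 leap 10st
  R1 @ bar4.0: G3/G4 P8 -> B3/B4 P8 similar
  R1 @ bar5.0: B3/B4 P8 -> D3/D4 P8 similar
  R8 @ bar5.0: penult P8 not 3rd/6th
  R6 @ bar6.3: closes on M3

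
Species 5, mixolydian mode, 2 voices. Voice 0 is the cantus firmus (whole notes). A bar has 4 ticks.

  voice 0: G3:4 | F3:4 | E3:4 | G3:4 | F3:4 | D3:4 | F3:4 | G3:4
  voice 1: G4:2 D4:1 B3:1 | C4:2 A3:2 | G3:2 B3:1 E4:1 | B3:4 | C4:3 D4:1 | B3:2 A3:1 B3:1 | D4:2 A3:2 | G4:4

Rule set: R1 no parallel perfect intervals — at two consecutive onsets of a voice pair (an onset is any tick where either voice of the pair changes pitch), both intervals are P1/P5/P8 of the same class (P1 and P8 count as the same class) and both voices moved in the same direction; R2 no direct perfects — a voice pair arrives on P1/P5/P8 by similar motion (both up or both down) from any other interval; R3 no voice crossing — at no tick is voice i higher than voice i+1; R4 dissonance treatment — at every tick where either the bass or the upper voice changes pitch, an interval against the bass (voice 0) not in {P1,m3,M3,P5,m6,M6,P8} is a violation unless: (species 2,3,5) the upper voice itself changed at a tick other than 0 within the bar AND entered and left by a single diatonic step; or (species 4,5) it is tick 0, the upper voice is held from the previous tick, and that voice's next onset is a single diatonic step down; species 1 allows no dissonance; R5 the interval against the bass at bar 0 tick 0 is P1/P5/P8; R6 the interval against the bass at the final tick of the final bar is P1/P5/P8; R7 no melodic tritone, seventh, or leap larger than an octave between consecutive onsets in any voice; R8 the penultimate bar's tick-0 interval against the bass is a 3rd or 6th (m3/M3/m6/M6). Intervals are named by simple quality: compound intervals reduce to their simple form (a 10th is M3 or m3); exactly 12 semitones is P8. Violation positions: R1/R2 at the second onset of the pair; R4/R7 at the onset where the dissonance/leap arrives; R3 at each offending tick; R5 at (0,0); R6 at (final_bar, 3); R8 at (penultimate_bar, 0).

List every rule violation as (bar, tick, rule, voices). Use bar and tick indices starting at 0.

(7, 0, R2, (0, 1))
(7, 0, R7, (1,))

bar 0: v0=G3 v1=G4 downbeat P8
bar 1: v0=F3 v1=C4 downbeat P5
bar 2: v0=E3 v1=G3 downbeat m3
bar 3: v0=G3 v1=B3 downbeat M3
bar 4: v0=F3 v1=C4 downbeat P5
bar 5: v0=D3 v1=B3 downbeat M6
bar 6: v0=F3 v1=D4 downbeat M6
bar 7: v0=G3 v1=G4 downbeat P8
  -> R2 @ bar 7 tick 0 v(0, 1): F3/A3 M3 -> G3/G4 P8 similar
  -> R7 @ bar 7 tick 0 v(1,): A3->G4 leap 10st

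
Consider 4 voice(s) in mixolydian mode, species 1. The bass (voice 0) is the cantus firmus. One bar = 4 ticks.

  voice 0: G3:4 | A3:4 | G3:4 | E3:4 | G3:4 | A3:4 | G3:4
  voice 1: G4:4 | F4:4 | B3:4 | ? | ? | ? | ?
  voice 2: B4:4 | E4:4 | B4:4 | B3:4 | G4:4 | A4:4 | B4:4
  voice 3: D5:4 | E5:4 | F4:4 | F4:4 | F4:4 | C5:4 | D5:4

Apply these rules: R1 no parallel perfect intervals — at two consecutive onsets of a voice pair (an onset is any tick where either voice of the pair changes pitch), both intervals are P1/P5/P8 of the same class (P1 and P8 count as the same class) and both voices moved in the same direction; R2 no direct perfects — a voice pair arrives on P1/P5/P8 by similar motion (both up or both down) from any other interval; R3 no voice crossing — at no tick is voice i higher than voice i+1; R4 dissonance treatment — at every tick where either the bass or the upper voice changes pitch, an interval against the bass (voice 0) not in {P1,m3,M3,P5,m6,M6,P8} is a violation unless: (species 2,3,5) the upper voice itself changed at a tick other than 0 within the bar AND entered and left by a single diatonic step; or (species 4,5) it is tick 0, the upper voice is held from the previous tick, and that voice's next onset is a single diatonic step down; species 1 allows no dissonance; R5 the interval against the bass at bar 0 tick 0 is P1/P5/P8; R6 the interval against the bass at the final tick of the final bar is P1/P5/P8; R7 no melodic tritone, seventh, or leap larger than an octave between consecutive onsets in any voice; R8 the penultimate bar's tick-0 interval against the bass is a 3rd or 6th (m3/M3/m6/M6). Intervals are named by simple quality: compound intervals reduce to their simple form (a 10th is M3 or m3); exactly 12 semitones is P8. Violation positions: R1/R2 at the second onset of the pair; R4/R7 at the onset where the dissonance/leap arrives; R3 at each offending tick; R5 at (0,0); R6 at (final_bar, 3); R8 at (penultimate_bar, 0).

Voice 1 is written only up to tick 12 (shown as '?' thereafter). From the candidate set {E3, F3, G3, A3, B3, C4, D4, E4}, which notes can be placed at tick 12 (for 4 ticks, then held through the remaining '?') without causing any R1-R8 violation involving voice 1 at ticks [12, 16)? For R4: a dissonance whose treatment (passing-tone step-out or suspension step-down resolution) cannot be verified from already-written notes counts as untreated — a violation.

E3: violates R2
F3: violates R4,R7
G3: legal
A3: violates R4
B3: legal
C4: violates R3
D4: violates R3,R4
E4: violates R3

{B3, G3}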